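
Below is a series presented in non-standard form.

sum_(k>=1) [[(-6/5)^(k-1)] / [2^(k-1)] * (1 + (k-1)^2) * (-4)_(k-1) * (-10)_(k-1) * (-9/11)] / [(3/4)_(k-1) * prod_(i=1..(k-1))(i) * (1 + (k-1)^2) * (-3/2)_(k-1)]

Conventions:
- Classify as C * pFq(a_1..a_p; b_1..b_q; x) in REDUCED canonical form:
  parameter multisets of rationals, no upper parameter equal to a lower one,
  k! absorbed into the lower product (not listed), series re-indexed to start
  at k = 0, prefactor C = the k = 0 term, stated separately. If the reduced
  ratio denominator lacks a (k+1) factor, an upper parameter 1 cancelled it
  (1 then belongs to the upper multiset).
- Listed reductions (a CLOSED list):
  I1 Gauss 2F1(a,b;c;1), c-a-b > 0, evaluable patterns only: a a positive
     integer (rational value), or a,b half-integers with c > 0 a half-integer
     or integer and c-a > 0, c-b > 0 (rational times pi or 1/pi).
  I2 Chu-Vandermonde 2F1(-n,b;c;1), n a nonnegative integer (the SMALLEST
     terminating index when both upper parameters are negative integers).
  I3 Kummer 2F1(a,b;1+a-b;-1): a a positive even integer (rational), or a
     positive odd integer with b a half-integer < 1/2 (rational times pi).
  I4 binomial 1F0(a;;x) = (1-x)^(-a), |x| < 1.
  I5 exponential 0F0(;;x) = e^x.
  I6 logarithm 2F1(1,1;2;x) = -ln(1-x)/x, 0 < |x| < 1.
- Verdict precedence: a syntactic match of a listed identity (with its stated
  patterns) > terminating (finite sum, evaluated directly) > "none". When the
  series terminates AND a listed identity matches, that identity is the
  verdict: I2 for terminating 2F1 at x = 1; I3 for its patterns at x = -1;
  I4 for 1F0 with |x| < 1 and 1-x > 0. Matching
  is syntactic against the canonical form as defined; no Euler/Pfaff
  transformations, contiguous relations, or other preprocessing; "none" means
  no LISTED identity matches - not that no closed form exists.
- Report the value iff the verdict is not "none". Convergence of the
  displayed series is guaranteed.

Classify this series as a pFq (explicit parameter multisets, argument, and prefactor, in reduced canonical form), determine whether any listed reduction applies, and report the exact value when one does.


Key observation: t_0 being -9/11, the two k-th powers (C = -9/11) combine into one argument.
Term ratio: r(k) = (-3/5) * (k-10) (k-4) / [(k-3/2) (k+3/4) (k+1)] - poly over poly, x = (-3/5) from leading terms; C = -9/11 at k = 0.

x = -3/5 here; the reduced form reads 2F2, upper {-10, -4}, lower {-3/2, 3/4}, C = -9/11. Verdict: terminating. With -4 upstairs the series is a 5-term polynomial sum; evaluated term by term. Value: 66697563/529375.


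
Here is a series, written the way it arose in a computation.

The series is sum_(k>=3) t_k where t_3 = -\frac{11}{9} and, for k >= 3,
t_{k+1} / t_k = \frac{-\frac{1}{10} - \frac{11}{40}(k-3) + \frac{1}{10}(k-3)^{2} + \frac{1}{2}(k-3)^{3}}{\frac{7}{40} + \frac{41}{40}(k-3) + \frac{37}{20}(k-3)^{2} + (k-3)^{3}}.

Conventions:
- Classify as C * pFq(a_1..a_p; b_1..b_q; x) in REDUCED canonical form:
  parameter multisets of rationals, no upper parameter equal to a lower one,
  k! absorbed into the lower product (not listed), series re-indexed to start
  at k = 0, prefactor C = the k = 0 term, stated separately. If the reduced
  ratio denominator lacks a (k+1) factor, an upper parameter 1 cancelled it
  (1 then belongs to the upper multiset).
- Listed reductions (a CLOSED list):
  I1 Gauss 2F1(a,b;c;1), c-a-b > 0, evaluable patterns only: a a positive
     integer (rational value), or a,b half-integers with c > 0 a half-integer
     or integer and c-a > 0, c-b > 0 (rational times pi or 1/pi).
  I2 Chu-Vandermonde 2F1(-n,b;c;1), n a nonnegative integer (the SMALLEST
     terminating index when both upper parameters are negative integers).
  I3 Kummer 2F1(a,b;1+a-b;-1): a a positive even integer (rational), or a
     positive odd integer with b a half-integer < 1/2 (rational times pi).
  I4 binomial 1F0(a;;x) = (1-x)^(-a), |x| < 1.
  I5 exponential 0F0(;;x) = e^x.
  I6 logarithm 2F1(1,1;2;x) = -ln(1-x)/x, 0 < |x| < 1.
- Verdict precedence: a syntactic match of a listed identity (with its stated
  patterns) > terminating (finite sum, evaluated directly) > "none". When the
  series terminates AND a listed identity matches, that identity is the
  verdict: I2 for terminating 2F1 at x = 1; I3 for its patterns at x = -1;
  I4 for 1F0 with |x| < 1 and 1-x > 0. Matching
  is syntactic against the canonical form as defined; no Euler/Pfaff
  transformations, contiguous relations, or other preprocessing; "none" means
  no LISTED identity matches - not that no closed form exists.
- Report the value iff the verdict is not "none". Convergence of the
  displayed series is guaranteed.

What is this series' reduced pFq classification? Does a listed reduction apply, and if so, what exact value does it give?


Key observation: t_0 being -\frac{11}{9}, factor the ratio over Q (C = -11/9): negated roots = parameters.
Ratio: r(k) = \frac{1}{2} * (k-\frac{4}{5}) (k+\frac{1}{2}) / [(k+\frac{7}{20}) (k+1)] - rational in k. x = \frac{1}{2}; t_0 = -\frac{11}{9}; negate the roots.

At argument \frac{1}{2}: a 2F1 with upper {-\frac{4}{5}, \frac{1}{2}}, lower {\frac{7}{20}}, scaled by C = -\frac{11}{9}. Verdict: none. Every listed pattern misses the 2F1 form at \frac{1}{2}, upper {-\frac{4}{5}, \frac{1}{2}}.


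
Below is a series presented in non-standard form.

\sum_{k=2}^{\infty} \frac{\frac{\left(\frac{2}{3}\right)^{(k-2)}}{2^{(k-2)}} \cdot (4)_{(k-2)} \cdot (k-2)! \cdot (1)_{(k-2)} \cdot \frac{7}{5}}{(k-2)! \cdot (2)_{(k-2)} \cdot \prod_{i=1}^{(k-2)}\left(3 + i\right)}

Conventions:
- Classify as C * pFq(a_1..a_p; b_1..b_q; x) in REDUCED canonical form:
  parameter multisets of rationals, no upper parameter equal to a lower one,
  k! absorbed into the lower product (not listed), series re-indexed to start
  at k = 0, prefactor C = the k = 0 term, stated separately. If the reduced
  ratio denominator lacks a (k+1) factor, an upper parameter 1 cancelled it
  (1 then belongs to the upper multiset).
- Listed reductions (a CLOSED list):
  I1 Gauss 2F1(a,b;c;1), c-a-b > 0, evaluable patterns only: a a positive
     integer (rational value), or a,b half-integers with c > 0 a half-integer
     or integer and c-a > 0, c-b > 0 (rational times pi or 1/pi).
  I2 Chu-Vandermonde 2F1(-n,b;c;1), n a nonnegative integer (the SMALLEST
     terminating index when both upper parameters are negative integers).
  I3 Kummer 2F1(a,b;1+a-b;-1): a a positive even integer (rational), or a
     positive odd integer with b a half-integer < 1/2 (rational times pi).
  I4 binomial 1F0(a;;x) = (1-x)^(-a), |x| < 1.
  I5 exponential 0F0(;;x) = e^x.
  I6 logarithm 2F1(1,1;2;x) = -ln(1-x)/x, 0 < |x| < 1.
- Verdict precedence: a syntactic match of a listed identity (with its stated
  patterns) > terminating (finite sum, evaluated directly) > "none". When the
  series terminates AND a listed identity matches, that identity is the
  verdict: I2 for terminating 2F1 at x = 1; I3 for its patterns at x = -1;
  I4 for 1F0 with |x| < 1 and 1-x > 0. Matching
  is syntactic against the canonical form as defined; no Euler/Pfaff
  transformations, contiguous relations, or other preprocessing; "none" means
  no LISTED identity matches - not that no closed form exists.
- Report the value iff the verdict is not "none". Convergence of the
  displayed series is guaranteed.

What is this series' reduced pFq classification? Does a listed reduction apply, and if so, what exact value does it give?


x = \frac{1}{3} here; the reduced form reads 2F1, upper {1, 1}, lower {2}, C = \frac{7}{5}. Verdict: this is logarithm (I6) (the logarithm: parameters (1,1;2), x = \frac{1}{3}). Sum: \left(-\frac{21}{5}\right) \cdot \ln\left(\frac{2}{3}\right).

Key observation: t_0 = \frac{7}{5} here, and the factorial ratio (C = 7/5) (k+a-1)!/(a-1)! is a rising factorial (a)_k.
Consecutive-term ratio: r(k) = \frac{1}{3} * (k+1) (k+1) / [(k+2) (k+1)] - rational in k. x = \frac{1}{3}; t_0 = \frac{7}{5}; negate the roots.


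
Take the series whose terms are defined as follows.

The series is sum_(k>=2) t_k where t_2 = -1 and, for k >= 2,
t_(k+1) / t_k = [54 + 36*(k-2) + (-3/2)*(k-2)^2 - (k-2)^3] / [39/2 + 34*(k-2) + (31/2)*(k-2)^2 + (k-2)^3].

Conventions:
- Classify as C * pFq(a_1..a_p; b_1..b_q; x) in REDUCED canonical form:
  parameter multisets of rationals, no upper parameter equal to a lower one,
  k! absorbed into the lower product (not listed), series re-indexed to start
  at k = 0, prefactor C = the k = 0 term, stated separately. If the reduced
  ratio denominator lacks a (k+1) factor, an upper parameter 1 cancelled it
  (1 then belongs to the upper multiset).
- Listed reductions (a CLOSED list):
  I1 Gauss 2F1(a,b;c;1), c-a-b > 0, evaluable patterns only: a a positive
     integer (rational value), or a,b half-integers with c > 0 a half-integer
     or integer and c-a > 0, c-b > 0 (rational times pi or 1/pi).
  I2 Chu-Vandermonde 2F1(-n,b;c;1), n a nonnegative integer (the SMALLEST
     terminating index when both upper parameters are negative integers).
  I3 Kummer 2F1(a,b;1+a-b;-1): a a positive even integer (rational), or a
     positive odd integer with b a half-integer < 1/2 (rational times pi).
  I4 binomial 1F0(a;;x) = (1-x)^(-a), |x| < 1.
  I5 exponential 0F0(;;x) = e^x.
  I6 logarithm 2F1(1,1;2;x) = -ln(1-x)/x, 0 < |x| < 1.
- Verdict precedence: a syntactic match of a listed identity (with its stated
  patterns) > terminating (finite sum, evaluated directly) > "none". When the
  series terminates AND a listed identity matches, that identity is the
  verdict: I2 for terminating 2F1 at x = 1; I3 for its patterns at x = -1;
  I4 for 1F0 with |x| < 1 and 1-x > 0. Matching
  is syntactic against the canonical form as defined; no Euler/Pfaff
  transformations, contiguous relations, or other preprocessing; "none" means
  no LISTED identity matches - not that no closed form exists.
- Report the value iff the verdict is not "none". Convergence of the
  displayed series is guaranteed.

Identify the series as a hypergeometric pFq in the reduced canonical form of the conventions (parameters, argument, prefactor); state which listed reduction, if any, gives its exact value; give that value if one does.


This is -1 * 2F1(-6, 6; 13; -1) in reduced canonical form. Verdict at x = -1: Kummer (I3) matches (x = -1; c = 13 equals 1+a-b for upper {-6, 6}: listed pattern). Hence: -11.

The tell: with t_0 = -1, factor the ratio over Q (C = -1): negated roots = parameters.
Step ratio: r(k) = (-1) * (k-6) (k+6) / [(k+13) (k+1)] ; factor over Q: parameters, x = (-1), and C = -1.


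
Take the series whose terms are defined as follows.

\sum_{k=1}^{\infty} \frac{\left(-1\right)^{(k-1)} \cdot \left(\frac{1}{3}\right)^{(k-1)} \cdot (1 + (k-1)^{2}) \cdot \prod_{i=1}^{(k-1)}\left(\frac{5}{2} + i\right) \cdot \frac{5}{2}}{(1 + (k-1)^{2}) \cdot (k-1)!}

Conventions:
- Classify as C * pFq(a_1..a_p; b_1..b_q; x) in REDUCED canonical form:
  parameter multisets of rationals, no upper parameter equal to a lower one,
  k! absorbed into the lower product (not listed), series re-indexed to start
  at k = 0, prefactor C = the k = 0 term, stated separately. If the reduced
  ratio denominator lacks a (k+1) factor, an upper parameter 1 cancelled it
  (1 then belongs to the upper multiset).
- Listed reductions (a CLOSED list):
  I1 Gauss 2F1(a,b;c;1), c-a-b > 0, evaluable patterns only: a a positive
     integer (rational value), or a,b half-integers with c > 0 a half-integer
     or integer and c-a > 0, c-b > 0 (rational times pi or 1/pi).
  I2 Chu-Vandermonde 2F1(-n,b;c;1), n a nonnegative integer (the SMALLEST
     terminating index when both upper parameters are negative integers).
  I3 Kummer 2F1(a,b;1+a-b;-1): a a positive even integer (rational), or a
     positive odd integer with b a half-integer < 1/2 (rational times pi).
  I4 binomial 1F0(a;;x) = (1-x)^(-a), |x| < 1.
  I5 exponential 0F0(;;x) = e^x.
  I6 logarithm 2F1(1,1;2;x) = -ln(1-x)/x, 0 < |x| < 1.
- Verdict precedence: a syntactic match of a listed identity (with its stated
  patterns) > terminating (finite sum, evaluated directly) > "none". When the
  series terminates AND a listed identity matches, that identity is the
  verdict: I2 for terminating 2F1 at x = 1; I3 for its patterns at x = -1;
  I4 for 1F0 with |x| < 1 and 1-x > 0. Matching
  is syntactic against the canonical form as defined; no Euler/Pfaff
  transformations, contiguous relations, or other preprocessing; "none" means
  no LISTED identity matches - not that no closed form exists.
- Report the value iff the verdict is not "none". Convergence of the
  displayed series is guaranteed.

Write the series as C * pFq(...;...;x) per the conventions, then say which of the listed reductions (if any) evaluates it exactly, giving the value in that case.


The series (x = -\frac{1}{3}) is 1F0: upper {\frac{7}{2}}, lower {-}, prefactor \frac{5}{2}. Verdict at x = -\frac{1}{3}: the binomial series (I4) matches (the 1F0 binomial series: exponent -7/2, x = -\frac{1}{3}). Sum: \frac{5}{2} \cdot \left(\frac{4}{3}\right)^{-\frac{7}{2}}.

Key step: t_0 = \frac{5}{2} here, and the running product (prefactor 5/2) telescopes to a rising factorial.
Consecutive-term ratio: r(k) = -\frac{1}{3} * (k+\frac{7}{2}) / [(k+1)] - rational in k. x = -\frac{1}{3}; t_0 = \frac{5}{2}; negate the roots.


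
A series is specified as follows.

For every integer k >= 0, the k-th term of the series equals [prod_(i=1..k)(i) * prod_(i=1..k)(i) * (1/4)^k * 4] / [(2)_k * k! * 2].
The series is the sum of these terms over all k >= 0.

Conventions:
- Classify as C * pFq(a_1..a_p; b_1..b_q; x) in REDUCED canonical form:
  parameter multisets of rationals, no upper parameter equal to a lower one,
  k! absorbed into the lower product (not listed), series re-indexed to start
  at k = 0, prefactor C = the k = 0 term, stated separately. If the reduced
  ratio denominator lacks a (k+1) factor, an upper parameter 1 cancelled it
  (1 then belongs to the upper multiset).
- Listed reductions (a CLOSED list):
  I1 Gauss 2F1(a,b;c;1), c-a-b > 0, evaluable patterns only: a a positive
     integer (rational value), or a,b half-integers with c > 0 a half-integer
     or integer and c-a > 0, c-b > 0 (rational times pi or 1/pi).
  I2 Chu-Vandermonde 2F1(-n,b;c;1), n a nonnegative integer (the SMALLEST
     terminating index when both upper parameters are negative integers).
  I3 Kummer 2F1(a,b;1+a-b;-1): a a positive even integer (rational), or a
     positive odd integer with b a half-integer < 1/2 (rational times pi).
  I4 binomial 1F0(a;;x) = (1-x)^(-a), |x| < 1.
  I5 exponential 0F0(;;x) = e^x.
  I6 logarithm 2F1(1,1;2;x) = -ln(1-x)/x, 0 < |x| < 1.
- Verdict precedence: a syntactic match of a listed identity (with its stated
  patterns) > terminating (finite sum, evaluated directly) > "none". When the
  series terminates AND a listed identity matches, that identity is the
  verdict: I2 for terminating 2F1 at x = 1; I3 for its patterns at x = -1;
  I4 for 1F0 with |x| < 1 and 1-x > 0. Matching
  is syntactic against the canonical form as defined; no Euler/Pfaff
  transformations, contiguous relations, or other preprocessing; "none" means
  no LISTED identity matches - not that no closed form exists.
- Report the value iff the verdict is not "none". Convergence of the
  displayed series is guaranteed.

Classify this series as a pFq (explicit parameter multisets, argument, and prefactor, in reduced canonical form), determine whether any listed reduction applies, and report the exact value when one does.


At argument 1/4: a 2F1 with upper {1, 1}, lower {2}, scaled by C = 2. Verdict at x = 1/4: the I6 logarithm reduction matches (the logarithm: parameters (1,1;2), x = 1/4). Hence: (-8) * ln(3/4).

First insight: t_0 being 2, the running product (prefactor 2) telescopes to a rising factorial.
Adjacent-term ratio: r(k) = (1/4) * (k+1) (k+1) / [(k+2) (k+1)] - poly over poly, x = (1/4) from leading terms; C = 2 at k = 0.


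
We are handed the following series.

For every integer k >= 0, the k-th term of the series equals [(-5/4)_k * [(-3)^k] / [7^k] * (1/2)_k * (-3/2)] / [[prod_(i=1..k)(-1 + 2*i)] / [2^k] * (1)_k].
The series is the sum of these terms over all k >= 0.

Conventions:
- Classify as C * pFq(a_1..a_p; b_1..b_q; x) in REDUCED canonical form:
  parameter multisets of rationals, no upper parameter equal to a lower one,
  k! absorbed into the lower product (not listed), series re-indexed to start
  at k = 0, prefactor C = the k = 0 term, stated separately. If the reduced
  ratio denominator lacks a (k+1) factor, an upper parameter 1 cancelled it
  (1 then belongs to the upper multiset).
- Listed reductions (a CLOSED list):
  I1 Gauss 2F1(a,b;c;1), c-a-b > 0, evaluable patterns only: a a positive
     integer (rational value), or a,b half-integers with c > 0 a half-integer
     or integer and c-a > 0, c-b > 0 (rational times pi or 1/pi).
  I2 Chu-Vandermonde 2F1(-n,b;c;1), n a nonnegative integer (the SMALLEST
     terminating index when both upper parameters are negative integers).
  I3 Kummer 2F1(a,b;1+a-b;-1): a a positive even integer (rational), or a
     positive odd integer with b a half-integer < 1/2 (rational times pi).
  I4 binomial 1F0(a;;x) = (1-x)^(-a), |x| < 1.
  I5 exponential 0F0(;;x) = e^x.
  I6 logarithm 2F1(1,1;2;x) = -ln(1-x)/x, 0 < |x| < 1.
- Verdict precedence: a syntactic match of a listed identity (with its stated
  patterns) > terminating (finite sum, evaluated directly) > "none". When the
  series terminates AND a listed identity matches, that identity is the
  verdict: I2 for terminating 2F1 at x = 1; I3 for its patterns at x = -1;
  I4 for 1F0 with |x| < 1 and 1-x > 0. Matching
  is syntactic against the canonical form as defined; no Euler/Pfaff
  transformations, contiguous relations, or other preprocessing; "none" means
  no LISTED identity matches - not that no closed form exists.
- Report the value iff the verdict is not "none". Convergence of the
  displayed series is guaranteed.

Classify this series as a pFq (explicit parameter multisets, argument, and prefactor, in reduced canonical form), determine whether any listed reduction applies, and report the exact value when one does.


With C = -3/2: the canonical form is 1F0(-5/4; -; -3/7). Verdict: the I4 binomial reduction applies (the 1F0 binomial series: exponent 5/4, x = -3/7). Exact value: (-3/2) * (10/7)^(5/4).

First insight: t_0 = -3/2 here, and (1)_k (prefactor -3/2) is k! itself.
Step ratio: r(k) = (-3/7) * (k-5/4) / [(k+1)] - rational in k, leading ratio (-3/7); with t_0 = -3/2, classification follows.


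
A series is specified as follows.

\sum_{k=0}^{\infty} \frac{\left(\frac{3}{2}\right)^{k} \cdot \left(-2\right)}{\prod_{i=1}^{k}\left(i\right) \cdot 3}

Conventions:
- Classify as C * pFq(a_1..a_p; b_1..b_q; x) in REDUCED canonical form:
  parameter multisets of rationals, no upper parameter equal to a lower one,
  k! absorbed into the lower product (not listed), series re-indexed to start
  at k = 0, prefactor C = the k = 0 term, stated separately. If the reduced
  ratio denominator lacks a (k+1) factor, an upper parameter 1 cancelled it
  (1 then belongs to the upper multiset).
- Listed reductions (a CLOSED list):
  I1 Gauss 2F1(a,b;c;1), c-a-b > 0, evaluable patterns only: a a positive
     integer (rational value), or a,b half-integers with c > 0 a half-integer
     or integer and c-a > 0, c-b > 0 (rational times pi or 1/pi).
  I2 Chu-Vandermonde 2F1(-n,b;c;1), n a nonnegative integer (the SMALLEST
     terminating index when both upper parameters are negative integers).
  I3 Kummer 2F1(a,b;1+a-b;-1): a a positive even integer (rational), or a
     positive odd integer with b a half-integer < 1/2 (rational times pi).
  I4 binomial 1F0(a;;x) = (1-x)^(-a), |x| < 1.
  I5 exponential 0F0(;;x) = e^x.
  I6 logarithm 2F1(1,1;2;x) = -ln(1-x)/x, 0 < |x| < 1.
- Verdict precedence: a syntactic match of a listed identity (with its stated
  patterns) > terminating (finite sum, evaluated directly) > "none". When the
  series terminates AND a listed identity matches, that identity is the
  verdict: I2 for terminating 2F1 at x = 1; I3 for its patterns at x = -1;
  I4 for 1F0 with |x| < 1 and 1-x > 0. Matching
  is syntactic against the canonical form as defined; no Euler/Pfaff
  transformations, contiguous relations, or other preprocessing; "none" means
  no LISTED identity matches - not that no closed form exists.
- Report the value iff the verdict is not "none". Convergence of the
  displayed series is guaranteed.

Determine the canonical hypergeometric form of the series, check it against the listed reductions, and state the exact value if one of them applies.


Classification (C = -\frac{2}{3}): 0F0 with upper {-}, lower {-}, argument x = \frac{3}{2}. Verdict (x = \frac{3}{2}): the exponential series (I5) applies (the 0F0 exponential series at x = \frac{3}{2}). Its exact value is \left(-\frac{2}{3}\right) \cdot e^{\frac{3}{2}}.

Structural cue: t_0 = -\frac{2}{3} here, and the product of the first k integers (C = -2/3, x = 3/2) is k!.
Consecutive-term ratio: r(k) = \frac{3}{2} * 1 / [(k+1)] - rational in k. x = \frac{3}{2}; t_0 = -\frac{2}{3}; negate the roots.


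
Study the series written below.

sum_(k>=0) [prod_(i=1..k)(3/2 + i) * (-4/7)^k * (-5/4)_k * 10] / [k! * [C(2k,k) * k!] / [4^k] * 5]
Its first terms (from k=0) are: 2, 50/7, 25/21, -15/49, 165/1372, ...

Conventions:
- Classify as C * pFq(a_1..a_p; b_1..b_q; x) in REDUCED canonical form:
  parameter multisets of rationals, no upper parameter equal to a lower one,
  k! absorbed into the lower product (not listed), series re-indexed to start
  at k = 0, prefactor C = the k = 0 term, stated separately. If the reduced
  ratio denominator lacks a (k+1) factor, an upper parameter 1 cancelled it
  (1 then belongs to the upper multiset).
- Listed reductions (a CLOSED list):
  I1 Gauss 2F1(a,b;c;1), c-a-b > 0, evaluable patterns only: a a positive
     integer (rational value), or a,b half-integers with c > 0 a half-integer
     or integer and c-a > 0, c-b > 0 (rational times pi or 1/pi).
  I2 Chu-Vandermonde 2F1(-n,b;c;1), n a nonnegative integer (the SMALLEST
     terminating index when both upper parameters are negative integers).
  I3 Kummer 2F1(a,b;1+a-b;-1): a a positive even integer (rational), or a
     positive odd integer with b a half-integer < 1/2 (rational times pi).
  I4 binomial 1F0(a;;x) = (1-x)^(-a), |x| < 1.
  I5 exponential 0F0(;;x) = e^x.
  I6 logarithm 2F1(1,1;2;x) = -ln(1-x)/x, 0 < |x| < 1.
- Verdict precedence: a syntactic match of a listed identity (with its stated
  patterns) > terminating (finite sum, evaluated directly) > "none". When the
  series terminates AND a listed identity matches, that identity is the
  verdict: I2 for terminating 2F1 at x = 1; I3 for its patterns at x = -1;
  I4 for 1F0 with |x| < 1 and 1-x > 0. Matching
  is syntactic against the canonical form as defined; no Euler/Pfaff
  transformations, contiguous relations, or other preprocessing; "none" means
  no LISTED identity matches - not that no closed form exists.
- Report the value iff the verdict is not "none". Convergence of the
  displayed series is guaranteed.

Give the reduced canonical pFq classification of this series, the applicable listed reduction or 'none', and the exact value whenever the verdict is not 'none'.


At argument -4/7: a 2F1 with upper {-5/4, 5/2}, lower {1/2}, scaled by C = 2. Verdict: none (x = -4/7): each listed identity misses the multisets {-5/4, 5/2} ; {1/2}.

The tell: x = (-4/7) and the constant factors (C = 2, x = -4/7) combine into one prefactor.
Step ratio: r(k) = (-4/7) * (k-5/4) (k+5/2) / [(k+1/2) (k+1)] - rational in k, leading ratio (-4/7); with t_0 = 2, classification follows.


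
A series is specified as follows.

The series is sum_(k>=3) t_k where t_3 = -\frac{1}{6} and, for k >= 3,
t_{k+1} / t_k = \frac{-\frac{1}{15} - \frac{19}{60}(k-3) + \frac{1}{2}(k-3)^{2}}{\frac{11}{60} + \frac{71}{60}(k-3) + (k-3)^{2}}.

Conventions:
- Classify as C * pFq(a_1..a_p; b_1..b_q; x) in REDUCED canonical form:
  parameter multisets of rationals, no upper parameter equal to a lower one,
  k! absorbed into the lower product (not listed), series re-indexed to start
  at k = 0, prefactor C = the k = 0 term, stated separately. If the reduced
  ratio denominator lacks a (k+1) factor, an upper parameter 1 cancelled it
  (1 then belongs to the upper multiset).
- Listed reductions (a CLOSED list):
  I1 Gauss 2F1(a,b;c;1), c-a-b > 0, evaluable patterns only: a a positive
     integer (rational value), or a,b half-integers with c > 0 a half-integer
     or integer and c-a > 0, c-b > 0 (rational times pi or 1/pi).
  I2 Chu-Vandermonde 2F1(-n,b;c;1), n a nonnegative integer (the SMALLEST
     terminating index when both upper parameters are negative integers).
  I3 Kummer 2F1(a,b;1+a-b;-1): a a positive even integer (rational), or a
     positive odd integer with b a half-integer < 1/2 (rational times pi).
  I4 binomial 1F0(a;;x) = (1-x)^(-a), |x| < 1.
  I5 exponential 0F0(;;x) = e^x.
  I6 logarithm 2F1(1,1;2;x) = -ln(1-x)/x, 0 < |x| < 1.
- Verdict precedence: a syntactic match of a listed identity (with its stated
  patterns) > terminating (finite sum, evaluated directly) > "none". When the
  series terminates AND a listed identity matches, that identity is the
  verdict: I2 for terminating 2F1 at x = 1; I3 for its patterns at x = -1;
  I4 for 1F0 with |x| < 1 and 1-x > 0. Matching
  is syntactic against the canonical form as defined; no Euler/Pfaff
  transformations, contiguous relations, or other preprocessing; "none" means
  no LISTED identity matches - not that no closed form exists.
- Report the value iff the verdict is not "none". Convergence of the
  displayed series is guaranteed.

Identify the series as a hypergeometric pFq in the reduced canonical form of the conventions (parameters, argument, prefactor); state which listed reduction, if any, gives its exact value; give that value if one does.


Prefactor -\frac{1}{6}, argument \frac{1}{2}: 2F1 with upper {-\frac{4}{5}, \frac{1}{6}} over lower {\frac{11}{60}}. Verdict: none. No listed pattern accepts 2F1(-\frac{4}{5}, \frac{1}{6}; \frac{11}{60}; \frac{1}{2}).

Key step: t_0 = -\frac{1}{6} here, and factor the ratio over Q (C = -1/6): negated roots = parameters.
Consecutive-term ratio: r(k) = \frac{1}{2} * (k-\frac{4}{5}) (k+\frac{1}{6}) / [(k+\frac{11}{60}) (k+1)] ; factor over Q: parameters, x = \frac{1}{2}, and C = -\frac{1}{6}.


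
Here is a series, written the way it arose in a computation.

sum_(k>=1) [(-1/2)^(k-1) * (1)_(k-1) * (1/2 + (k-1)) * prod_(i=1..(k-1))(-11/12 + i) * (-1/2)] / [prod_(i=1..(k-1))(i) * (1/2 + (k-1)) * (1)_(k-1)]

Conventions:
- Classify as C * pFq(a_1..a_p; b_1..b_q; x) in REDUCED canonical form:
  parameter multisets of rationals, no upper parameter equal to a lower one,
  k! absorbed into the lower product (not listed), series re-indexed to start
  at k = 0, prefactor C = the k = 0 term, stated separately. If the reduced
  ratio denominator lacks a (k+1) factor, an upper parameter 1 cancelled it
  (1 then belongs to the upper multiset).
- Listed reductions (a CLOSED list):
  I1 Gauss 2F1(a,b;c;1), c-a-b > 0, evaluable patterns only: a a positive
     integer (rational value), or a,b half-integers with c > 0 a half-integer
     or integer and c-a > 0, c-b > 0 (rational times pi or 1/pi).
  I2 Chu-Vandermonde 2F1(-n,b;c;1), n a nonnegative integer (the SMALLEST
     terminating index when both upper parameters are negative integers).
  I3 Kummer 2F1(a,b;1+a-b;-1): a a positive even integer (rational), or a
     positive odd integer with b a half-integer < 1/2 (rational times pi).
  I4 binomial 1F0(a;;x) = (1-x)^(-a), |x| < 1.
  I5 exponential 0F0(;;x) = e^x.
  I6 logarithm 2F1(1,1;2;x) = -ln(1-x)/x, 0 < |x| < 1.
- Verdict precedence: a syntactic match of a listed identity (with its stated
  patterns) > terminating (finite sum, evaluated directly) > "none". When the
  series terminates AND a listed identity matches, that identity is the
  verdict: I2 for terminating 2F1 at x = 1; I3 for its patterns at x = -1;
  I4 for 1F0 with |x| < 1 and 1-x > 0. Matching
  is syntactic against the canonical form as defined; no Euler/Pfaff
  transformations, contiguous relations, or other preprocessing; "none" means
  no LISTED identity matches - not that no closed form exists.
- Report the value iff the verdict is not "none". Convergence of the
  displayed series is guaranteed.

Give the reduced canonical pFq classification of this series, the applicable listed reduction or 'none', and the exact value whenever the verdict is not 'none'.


At argument -1/2: a 1F0 with upper {1/12}, lower {-}, scaled by C = -1/2. Verdict (x = -1/2): the binomial series (I4) applies (the 1F0 binomial series: exponent -1/12, x = -1/2). Its exact value is (-1/2) * (3/2)^(-1/12).

The tell: x = (-1/2) and striking the common factor k + 1/2 reduces the term (C = -1/2, x = -1/2).
Step ratio: r(k) = (-1/2) * (k+1/12) / [(k+1)] - rational in k. x = (-1/2); t_0 = -1/2; negate the roots.


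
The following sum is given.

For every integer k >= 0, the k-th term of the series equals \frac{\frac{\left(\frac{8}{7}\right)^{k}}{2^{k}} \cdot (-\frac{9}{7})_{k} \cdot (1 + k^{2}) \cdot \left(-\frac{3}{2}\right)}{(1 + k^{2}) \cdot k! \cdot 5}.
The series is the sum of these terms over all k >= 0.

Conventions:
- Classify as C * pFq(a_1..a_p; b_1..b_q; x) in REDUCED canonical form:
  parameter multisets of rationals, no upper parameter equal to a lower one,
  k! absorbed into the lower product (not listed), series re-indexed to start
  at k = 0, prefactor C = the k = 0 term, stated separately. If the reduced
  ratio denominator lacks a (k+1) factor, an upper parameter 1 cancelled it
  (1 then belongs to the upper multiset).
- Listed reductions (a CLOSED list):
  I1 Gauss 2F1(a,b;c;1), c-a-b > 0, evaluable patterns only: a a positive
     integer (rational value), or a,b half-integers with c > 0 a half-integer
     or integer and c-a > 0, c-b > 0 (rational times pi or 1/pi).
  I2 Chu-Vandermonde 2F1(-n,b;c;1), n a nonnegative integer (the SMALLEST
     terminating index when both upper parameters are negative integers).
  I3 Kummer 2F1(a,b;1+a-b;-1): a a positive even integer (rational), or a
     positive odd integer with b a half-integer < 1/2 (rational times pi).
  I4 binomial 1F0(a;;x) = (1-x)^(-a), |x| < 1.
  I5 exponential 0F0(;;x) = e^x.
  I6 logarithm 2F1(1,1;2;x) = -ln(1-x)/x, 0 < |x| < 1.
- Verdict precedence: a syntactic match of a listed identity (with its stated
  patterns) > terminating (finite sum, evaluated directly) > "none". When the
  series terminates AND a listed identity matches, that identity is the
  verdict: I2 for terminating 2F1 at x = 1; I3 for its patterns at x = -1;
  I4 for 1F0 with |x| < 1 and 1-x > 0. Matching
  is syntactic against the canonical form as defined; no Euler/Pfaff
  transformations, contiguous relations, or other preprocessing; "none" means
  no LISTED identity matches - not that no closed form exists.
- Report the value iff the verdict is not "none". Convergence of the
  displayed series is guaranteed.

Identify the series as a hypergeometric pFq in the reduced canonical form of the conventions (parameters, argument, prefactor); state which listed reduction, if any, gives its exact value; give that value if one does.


Classification (C = -\frac{3}{10}): 1F0 with upper {-\frac{9}{7}}, lower {-}, argument x = \frac{4}{7}. Verdict: binomial (I4) fires (the 1F0 binomial series: exponent 9/7, x = \frac{4}{7}). Its exact value is \left(-\frac{3}{10}\right) \cdot \left(\frac{3}{7}\right)^{\frac{9}{7}}.

Structural cue: with t_0 = -\frac{3}{10}, striking the common factor k^2 + 1 reduces the term (prefactor -3/10).
Step ratio: r(k) = \frac{4}{7} * (k-\frac{9}{7}) / [(k+1)] - rational; roots negated = parameters, x = \frac{4}{7}, C = -\frac{3}{10}.


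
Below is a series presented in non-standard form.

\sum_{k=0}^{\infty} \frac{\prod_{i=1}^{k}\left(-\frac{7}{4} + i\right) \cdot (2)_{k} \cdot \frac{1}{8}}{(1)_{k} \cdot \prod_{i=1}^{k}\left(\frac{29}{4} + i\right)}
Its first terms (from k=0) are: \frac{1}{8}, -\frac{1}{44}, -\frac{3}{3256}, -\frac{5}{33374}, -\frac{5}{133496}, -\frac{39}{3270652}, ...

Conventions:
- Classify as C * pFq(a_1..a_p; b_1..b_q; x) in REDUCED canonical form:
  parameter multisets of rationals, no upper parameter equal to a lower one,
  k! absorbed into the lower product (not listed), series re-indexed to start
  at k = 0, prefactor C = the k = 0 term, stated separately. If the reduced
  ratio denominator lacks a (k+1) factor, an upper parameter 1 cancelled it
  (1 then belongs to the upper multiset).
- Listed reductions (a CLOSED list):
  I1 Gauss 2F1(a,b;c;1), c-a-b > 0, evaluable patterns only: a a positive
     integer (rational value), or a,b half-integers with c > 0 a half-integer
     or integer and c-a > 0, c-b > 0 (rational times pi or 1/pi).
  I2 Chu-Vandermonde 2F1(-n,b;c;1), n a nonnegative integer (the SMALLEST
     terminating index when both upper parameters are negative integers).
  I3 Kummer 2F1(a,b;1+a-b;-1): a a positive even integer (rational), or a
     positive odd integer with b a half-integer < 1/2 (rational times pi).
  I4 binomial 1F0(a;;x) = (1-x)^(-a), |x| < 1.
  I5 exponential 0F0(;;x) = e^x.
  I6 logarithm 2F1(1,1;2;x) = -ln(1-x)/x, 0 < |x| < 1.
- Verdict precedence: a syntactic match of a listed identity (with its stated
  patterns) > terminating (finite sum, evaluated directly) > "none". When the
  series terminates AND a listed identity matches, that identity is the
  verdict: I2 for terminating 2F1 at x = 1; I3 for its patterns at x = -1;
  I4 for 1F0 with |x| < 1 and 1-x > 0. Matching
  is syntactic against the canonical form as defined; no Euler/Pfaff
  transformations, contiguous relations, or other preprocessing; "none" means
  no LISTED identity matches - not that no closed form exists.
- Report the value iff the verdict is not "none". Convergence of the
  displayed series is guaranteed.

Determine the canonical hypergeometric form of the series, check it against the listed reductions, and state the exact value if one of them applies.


Classification (C = \frac{1}{8}): 2F1 with upper {-\frac{3}{4}, 2}, lower {\frac{33}{4}}, argument x = 1. Verdict: the Gauss summation I1 fires (x = 1: the Gamma ratio telescopes since c-a-b = 7 > 0 and a = 2 in Z>0). Hence: \frac{725}{7168}.

First insight: with t_0 = \frac{1}{8}, the running product (C = 1/8, x = 1) telescopes to a rising factorial.
Step ratio: r(k) = 1 * (k-\frac{3}{4}) (k+2) / [(k+\frac{33}{4}) (k+1)] - poly over poly, x = 1 from leading terms; C = \frac{1}{8} at k = 0.


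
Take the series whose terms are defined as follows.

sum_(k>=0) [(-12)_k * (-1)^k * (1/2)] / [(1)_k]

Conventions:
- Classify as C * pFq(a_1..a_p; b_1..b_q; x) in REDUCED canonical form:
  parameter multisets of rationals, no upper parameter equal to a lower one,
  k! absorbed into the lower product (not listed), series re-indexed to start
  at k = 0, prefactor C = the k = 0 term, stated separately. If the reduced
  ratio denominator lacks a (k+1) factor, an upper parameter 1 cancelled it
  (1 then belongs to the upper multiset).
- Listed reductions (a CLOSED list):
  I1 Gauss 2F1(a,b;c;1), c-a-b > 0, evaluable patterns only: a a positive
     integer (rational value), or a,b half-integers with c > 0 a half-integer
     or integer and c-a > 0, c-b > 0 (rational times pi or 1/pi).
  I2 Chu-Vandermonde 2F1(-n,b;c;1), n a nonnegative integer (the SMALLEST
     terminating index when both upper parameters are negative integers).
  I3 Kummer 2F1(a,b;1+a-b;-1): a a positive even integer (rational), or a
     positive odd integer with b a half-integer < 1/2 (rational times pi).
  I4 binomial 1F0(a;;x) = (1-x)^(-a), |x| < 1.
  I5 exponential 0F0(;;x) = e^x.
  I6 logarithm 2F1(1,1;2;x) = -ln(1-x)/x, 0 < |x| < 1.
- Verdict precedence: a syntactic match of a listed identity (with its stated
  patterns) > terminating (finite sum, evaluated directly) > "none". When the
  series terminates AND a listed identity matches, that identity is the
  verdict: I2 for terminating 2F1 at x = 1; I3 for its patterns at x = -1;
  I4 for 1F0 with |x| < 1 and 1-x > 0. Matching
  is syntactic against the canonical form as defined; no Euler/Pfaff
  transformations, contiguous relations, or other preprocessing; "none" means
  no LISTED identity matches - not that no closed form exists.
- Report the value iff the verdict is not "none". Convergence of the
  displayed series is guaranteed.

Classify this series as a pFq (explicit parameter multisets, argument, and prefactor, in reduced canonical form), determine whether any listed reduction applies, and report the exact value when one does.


Key observation: with t_0 = 1/2, (1)_k (C = 1/2) is k! itself.
Term ratio: r(k) = (-1) * (k-12) / [(k+1)] - rational in k. x = (-1); t_0 = 1/2; negate the roots.

Canonical form: C = 1/2 times 1F0 with upper {-12}, lower {-}, x = -1. Verdict: terminating - the sum ends at index 12 because -12 is a negative integer; exact evaluation follows. Hence: 2048.


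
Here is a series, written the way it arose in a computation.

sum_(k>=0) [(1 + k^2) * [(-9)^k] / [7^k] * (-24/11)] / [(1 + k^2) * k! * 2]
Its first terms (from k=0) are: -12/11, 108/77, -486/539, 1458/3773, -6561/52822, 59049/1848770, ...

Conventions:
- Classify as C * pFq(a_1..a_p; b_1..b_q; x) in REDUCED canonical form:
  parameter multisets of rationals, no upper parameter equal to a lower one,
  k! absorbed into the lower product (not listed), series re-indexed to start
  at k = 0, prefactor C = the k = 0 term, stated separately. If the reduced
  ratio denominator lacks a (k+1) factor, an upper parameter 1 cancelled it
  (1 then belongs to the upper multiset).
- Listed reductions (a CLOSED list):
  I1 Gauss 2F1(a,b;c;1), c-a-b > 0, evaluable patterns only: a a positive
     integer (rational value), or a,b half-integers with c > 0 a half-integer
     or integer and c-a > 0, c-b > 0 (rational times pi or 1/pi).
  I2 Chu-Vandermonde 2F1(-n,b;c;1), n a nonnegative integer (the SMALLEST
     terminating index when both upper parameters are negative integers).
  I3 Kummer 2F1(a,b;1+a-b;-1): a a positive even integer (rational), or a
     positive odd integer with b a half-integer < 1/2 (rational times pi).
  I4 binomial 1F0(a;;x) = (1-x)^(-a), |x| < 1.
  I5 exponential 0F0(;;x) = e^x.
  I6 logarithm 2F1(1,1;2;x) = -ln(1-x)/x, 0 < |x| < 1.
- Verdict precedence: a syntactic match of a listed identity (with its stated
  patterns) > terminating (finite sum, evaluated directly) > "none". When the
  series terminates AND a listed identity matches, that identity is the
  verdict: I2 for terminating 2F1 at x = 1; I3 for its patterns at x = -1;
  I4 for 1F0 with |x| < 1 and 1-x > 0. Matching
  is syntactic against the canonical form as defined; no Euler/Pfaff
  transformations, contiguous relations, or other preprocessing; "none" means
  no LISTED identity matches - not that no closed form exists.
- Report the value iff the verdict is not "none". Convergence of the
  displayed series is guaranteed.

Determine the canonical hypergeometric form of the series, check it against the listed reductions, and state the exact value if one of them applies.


x = -9/7 here; the reduced form reads 0F0, upper {-}, lower {-}, C = -12/11. Verdict: exponential (I5) matches (the 0F0 exponential series at x = -9/7). Exact value: (-12/11) * e^(-9/7).

Key observation: with t_0 = -12/11, the factor k^2 + 1 cancels (top and bottom), leaving prefactor -12/11.
Adjacent-term ratio: r(k) = (-9/7) * 1 / [(k+1)] - rational in k. x = (-9/7); t_0 = -12/11; negate the roots.


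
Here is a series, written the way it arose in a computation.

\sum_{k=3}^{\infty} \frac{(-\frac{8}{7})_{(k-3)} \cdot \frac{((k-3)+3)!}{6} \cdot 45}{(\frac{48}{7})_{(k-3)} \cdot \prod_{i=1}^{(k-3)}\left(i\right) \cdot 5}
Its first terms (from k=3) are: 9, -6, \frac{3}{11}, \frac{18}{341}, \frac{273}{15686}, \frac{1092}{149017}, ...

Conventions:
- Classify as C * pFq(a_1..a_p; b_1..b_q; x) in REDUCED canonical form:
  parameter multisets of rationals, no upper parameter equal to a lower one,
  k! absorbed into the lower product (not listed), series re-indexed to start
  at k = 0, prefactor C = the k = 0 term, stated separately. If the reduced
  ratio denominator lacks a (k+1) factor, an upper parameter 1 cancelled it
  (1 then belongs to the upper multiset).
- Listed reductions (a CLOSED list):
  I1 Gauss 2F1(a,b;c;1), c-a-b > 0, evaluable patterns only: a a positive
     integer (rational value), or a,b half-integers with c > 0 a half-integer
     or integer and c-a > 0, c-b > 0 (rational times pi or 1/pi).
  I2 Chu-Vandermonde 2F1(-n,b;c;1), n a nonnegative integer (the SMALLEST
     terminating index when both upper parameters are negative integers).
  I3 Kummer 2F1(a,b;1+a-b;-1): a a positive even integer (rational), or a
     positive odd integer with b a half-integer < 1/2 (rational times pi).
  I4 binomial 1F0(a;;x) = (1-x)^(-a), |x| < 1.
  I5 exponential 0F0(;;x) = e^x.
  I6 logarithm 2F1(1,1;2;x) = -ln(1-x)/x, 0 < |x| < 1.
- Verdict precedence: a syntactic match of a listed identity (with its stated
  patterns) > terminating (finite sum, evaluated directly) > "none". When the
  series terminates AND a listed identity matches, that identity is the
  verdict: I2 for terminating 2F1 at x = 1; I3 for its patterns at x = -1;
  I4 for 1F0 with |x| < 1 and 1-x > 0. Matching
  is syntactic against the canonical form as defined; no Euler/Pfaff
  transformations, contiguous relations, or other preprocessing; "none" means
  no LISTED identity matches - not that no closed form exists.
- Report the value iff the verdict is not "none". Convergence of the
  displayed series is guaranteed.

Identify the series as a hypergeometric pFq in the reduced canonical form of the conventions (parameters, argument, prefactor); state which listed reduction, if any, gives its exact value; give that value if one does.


Prefactor 9, argument 1: 2F1 with upper {-\frac{8}{7}, 4} over lower {\frac{48}{7}}. Verdict: Gauss (I1, integer-parameter pattern) matches (x = 1: the Gamma ratio telescopes since c-a-b = 4 > 0 and a = 4 in Z>0). Hence: \frac{56457}{16807}.

Structural cue: t_0 being 9, the factorial ratio (C = 9, x = 1) (k+a-1)!/(a-1)! is a rising factorial (a)_k.
Ratio: r(k) = 1 * (k-\frac{8}{7}) (k+4) / [(k+\frac{48}{7}) (k+1)] ; factor over Q: parameters, x = 1, and C = 9.
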